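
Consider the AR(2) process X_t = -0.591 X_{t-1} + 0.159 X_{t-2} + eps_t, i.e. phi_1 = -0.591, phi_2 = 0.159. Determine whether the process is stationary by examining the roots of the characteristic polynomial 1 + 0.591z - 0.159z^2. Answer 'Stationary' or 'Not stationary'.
\text{Stationary}

The AR(p) characteristic polynomial is P(z) = 1 + 0.591z - 0.159z^2.
Stationarity requires all roots to lie outside the unit circle, i.e. |z| > 1 for every root.
Set 1 + (0.591) z + (-0.159) z^2 = 0, i.e. a z^2 + b z + c = 0 with a = -0.159, b = 0.591, c = 1.
Discriminant D = b^2 - 4ac = (0.591)^2 - 4*(-0.159)*1 = 0.349281 - (-0.636) = 0.985281.
D >= 0, so the roots are real: z = (-b +/- sqrt(D)) / (2a) = (-0.591 +/- 0.992613) / (-0.318).
  z_1 = (-0.591 + 0.992613) / (-0.318) = -1.2629,   |z_1| = 1.2629.
  z_2 = (-0.591 - 0.992613) / (-0.318) = 4.9799,   |z_2| = 4.9799.
Moduli of all roots: 1.2629, 4.9799.
All moduli strictly greater than 1? Yes.
Verdict: Stationary.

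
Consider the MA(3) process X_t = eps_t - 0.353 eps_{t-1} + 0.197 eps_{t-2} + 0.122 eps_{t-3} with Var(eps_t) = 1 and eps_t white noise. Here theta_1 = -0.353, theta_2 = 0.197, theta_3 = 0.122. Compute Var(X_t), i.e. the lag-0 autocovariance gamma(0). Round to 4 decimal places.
\gamma(0) = 1.1783

For an MA(q) process X_t = eps_t + sum_i theta_i eps_{t-i} with
Var(eps_t) = sigma^2, the variance is
  gamma(0) = sigma^2 * (1 + sum_i theta_i^2).
  sum_i theta_i^2 = (-0.353)^2 + (0.197)^2 + (0.122)^2 = 0.124609 + 0.038809 + 0.014884 = 0.178302.
  gamma(0) = 1 * (1 + 0.178302) = 1 * 1.178302 = 1.178302, which rounds to 1.1783.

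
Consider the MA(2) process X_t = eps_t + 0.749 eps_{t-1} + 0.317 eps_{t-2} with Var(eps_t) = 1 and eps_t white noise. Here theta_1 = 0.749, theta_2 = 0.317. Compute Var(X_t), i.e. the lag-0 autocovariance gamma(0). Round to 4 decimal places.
\gamma(0) = 1.6615

For an MA(q) process X_t = eps_t + sum_i theta_i eps_{t-i} with
Var(eps_t) = sigma^2, the variance is
  gamma(0) = sigma^2 * (1 + sum_i theta_i^2).
  sum_i theta_i^2 = (0.749)^2 + (0.317)^2 = 0.561001 + 0.100489 = 0.66149.
  gamma(0) = 1 * (1 + 0.66149) = 1 * 1.66149 = 1.66149, which rounds to 1.6615.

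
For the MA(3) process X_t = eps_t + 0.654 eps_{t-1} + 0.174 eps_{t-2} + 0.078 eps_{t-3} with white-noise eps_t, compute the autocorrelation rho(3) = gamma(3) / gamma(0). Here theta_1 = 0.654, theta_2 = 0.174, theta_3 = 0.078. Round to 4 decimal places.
\rho(3) = 0.0533

For an MA(q) process with theta_0 = 1, the autocovariance is
  gamma(k) = sigma^2 * sum_{i=0..q-k} theta_i * theta_{i+k},
and rho(k) = gamma(k) / gamma(0). Sigma^2 cancels.
  numerator   = (1)*(0.078) = 0.078.
  denominator = (1)^2 + (0.654)^2 + (0.174)^2 + (0.078)^2 = 1.464076.
  rho(3) = 0.078 / 1.464076 = 0.0533.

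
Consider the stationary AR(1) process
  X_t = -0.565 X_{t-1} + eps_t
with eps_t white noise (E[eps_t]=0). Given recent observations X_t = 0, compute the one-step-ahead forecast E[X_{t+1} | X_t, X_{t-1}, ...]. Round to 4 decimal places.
E[X_{t+1} \mid \mathcal F_t] = 0.0000

For an AR(p) model X_t = c + sum_i phi_i X_{t-i} + eps_t, the
one-step-ahead conditional mean is
  E[X_{t+1} | X_t, ...] = c + sum_i phi_i X_{t+1-i}.
Substitute known values:
  E[X_{t+1} | ...] = (-0.565) * (0)
                   = 0.0000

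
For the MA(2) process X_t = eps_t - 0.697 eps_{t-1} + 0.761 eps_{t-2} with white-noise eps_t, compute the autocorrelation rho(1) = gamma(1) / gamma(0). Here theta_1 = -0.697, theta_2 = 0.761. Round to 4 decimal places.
\rho(1) = -0.5944

For an MA(q) process with theta_0 = 1, the autocovariance is
  gamma(k) = sigma^2 * sum_{i=0..q-k} theta_i * theta_{i+k},
and rho(k) = gamma(k) / gamma(0). Sigma^2 cancels.
  numerator   = (1)*(-0.697) + (-0.697)*(0.761) = -1.227417.
  denominator = (1)^2 + (-0.697)^2 + (0.761)^2 = 2.06493.
  rho(1) = -1.227417 / 2.06493 = -0.5944.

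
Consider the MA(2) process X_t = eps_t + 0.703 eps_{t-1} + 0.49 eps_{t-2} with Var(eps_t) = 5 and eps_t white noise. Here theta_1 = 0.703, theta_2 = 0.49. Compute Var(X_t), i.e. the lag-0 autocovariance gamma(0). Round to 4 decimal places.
\gamma(0) = 8.6715

For an MA(q) process X_t = eps_t + sum_i theta_i eps_{t-i} with
Var(eps_t) = sigma^2, the variance is
  gamma(0) = sigma^2 * (1 + sum_i theta_i^2).
  sum_i theta_i^2 = (0.703)^2 + (0.49)^2 = 0.494209 + 0.2401 = 0.734309.
  gamma(0) = 5 * (1 + 0.734309) = 5 * 1.734309 = 8.671545, which rounds to 8.6715.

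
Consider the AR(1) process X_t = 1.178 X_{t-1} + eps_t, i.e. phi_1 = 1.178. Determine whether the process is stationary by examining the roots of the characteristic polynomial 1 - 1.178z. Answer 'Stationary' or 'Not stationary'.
\text{Not stationary}

The AR(p) characteristic polynomial is P(z) = 1 - 1.178z.
Stationarity requires all roots to lie outside the unit circle, i.e. |z| > 1 for every root.
This is linear in z: 1 + (-1.178) z = 0  =>  z = -1/(-1.178) = 0.848896,  |z| = 0.848896.
Moduli of all roots: 0.8489.
All moduli strictly greater than 1? No.
Verdict: Not stationary.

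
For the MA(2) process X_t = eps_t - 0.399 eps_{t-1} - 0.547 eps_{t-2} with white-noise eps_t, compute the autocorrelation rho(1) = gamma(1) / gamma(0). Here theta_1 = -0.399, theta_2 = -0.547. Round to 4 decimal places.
\rho(1) = -0.1239

For an MA(q) process with theta_0 = 1, the autocovariance is
  gamma(k) = sigma^2 * sum_{i=0..q-k} theta_i * theta_{i+k},
and rho(k) = gamma(k) / gamma(0). Sigma^2 cancels.
  numerator   = (1)*(-0.399) + (-0.399)*(-0.547) = -0.180747.
  denominator = (1)^2 + (-0.399)^2 + (-0.547)^2 = 1.45841.
  rho(1) = -0.180747 / 1.45841 = -0.1239.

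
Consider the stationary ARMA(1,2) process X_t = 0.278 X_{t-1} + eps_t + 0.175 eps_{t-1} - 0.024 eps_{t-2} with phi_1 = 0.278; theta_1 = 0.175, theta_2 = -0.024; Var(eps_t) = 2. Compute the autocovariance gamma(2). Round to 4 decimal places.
\gamma(2) = 0.2313

Multiply the model equation by X_{t-k} and take expectations. With theta_0 = psi_0 = 1 and psi_j the MA(infinity) weights, this gives
  gamma(k) - sum_i phi_i gamma(k-i) = c_k,
  c_k = sigma^2 * sum_{j=k..q} theta_j psi_{j-k}   (c_k = 0 for k > q),
using gamma(-m) = gamma(m).
psi-weights needed (psi_j = theta_j + sum_i phi_i psi_{j-i}):
  psi_1 = theta_1 + phi_1 = 0.175 + (0.278) = 0.453
  psi_2 = theta_2 + phi_1 psi_1 = -0.024 + (0.278)(0.453) = 0.101934
Right-hand sides:
  c_0 = sigma^2 (1 + theta_1 psi_1 + theta_2 psi_2) = 2 * (1 + (0.175)(0.453) + (-0.024)(0.101934)) = 2 * 1.076829 = 2.153657
  c_1 = sigma^2 (theta_1 + theta_2 psi_1) = 2 * (0.175 + (-0.024)(0.453)) = 0.328256
  c_2 = sigma^2 theta_2 = 2 * (-0.024) = -0.048
Equations for k = 0 and k = 1 (AR order 1):
  gamma(0) = phi_1 gamma(1) + c_0
  gamma(1) = phi_1 gamma(0) + c_1
Substituting the second into the first: gamma(0) (1 - phi_1^2) = c_0 + phi_1 c_1, so
  gamma(0) = (c_0 + phi_1 c_1) / (1 - phi_1^2) = (2.153657 + (0.278)(0.328256)) / (1 - (0.278)^2) = 2.244912 / 0.922716 = 2.43294.
  gamma(1) = phi_1 gamma(0) + c_1 = (0.278)(2.43294) + (0.328256) = 1.004613.
For k = 2: gamma(2) = phi_1 gamma(1) + c_2
  = (0.278)(1.004613) + (-0.048) = 0.231282.
Therefore gamma(2) = 0.2313 (to 4 decimal places).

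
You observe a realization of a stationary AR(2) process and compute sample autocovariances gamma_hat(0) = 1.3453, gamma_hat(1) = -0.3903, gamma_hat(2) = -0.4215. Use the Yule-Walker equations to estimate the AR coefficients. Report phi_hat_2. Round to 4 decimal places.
\hat\phi_{2} = -0.4340

The Yule-Walker equations for an AR(p) process read, in matrix form,
  Gamma_p phi = r_p,   with   (Gamma_p)_{ij} = gamma(|i - j|),
                       (r_p)_i = gamma(i),   i,j = 1..p.
Substitute the sample gammas (Toeplitz matrix and right-hand side of size 2):
  Gamma_p = [[1.3453, -0.3903], [-0.3903, 1.3453]]
  r_p     = [-0.3903, -0.4215]
Written out:
  1.3453 phi_1 - 0.3903 phi_2 = -0.3903
  -0.3903 phi_1 + 1.3453 phi_2 = -0.4215
Solve by Cramer's rule:
  det = gamma(0)^2 - gamma(1)^2 = (1.3453)^2 - (-0.3903)^2 = 1.80983209 - 0.15233409 = 1.657498
  phi_hat_1 = [gamma(1) gamma(0) - gamma(1) gamma(2)] / det = [(-0.3903)(1.3453) - (-0.3903)(-0.4215)] / 1.657498 = -0.68958204 / 1.657498 = -0.416
  phi_hat_2 = [gamma(0) gamma(2) - gamma(1)^2] / det = [(1.3453)(-0.4215) - (-0.3903)^2] / 1.657498 = -0.71937804 / 1.657498 = -0.434
So phi_hat = [-0.4160, -0.4340].
Therefore phi_hat_2 = -0.4340.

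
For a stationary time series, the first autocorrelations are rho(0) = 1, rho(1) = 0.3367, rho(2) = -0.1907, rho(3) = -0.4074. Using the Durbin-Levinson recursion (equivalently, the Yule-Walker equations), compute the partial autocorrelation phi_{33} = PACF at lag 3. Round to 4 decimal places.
\phi_{33} = -0.2629

The PACF at lag k is phi_{kk}, the last component of the solution
to the Yule-Walker system G_k phi = r_k where
  (G_k)_{ij} = rho(|i - j|), (r_k)_i = rho(i), i,j = 1..k.
Equivalently, Durbin-Levinson gives phi_{kk} iteratively:
  phi_{11} = rho(1)
  phi_{kk} = [rho(k) - sum_{j=1..k-1} phi_{k-1,j} rho(k-j)]
            / [1 - sum_{j=1..k-1} phi_{k-1,j} rho(j)],
  phi_{k,j} = phi_{k-1,j} - phi_{kk} phi_{k-1,k-j},  j = 1..k-1.
Step k = 1:
  phi_11 = rho(1) = 0.3367.
Step k = 2:
  phi_22 = [rho(2) - phi_11 rho(1)] / [1 - phi_11 rho(1)] = [-0.1907 - (0.3367)(0.3367)] / [1 - (0.3367)(0.3367)]
         = -0.30406689 / 0.88663311 = -0.342946.
  Update: phi_21 = phi_11 - phi_22 phi_11 = 0.3367 - (-0.342946)(0.3367) = 0.45217.
Step k = 3:
  phi_33 = [rho(3) - phi_21 rho(2) - phi_22 rho(1)] / [1 - phi_21 rho(1) - phi_22 rho(2)]
    numerator   = -0.4074 - (0.45217)(-0.1907) - (-0.342946)(0.3367) = -0.20570145
    denominator = 1 - (0.45217)(0.3367) - (-0.342946)(-0.1907) = 0.78235472
  phi_33 = -0.20570145 / 0.78235472 = -0.2629.
Therefore phi_{33} = -0.2629.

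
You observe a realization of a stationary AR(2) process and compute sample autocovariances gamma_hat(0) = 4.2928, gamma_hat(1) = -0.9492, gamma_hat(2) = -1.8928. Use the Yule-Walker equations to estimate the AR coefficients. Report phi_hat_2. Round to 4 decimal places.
\hat\phi_{2} = -0.5150

The Yule-Walker equations for an AR(p) process read, in matrix form,
  Gamma_p phi = r_p,   with   (Gamma_p)_{ij} = gamma(|i - j|),
                       (r_p)_i = gamma(i),   i,j = 1..p.
Substitute the sample gammas (Toeplitz matrix and right-hand side of size 2):
  Gamma_p = [[4.2928, -0.9492], [-0.9492, 4.2928]]
  r_p     = [-0.9492, -1.8928]
Written out:
  4.2928 phi_1 - 0.9492 phi_2 = -0.9492
  -0.9492 phi_1 + 4.2928 phi_2 = -1.8928
Solve by Cramer's rule:
  det = gamma(0)^2 - gamma(1)^2 = (4.2928)^2 - (-0.9492)^2 = 18.42813184 - 0.90098064 = 17.5271512
  phi_hat_1 = [gamma(1) gamma(0) - gamma(1) gamma(2)] / det = [(-0.9492)(4.2928) - (-0.9492)(-1.8928)] / 17.5271512 = -5.87137152 / 17.5271512 = -0.335
  phi_hat_2 = [gamma(0) gamma(2) - gamma(1)^2] / det = [(4.2928)(-1.8928) - (-0.9492)^2] / 17.5271512 = -9.02639248 / 17.5271512 = -0.515
So phi_hat = [-0.3350, -0.5150].
Therefore phi_hat_2 = -0.5150.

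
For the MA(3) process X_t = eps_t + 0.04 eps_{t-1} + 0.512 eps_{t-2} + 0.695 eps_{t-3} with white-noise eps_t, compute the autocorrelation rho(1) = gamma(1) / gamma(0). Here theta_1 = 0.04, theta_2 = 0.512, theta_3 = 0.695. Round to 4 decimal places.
\rho(1) = 0.2383

For an MA(q) process with theta_0 = 1, the autocovariance is
  gamma(k) = sigma^2 * sum_{i=0..q-k} theta_i * theta_{i+k},
and rho(k) = gamma(k) / gamma(0). Sigma^2 cancels.
  numerator   = (1)*(0.04) + (0.04)*(0.512) + (0.512)*(0.695) = 0.41632.
  denominator = (1)^2 + (0.04)^2 + (0.512)^2 + (0.695)^2 = 1.746769.
  rho(1) = 0.41632 / 1.746769 = 0.2383.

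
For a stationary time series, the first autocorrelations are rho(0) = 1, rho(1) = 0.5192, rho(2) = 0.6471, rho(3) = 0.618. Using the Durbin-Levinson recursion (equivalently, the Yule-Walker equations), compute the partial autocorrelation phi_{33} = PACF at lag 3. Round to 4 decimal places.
\phi_{33} = 0.3499

The PACF at lag k is phi_{kk}, the last component of the solution
to the Yule-Walker system G_k phi = r_k where
  (G_k)_{ij} = rho(|i - j|), (r_k)_i = rho(i), i,j = 1..k.
Equivalently, Durbin-Levinson gives phi_{kk} iteratively:
  phi_{11} = rho(1)
  phi_{kk} = [rho(k) - sum_{j=1..k-1} phi_{k-1,j} rho(k-j)]
            / [1 - sum_{j=1..k-1} phi_{k-1,j} rho(j)],
  phi_{k,j} = phi_{k-1,j} - phi_{kk} phi_{k-1,k-j},  j = 1..k-1.
Step k = 1:
  phi_11 = rho(1) = 0.5192.
Step k = 2:
  phi_22 = [rho(2) - phi_11 rho(1)] / [1 - phi_11 rho(1)] = [0.6471 - (0.5192)(0.5192)] / [1 - (0.5192)(0.5192)]
         = 0.37753136 / 0.73043136 = 0.516861.
  Update: phi_21 = phi_11 - phi_22 phi_11 = 0.5192 - (0.516861)(0.5192) = 0.250846.
Step k = 3:
  phi_33 = [rho(3) - phi_21 rho(2) - phi_22 rho(1)] / [1 - phi_21 rho(1) - phi_22 rho(2)]
    numerator   = 0.618 - (0.250846)(0.6471) - (0.516861)(0.5192) = 0.1873235
    denominator = 1 - (0.250846)(0.5192) - (0.516861)(0.6471) = 0.53530019
  phi_33 = 0.1873235 / 0.53530019 = 0.3499.
Therefore phi_{33} = 0.3499.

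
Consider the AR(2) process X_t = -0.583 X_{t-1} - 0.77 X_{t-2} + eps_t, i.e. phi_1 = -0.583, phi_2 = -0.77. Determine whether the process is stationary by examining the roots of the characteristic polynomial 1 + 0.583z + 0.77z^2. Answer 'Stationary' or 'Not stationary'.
\text{Stationary}

The AR(p) characteristic polynomial is P(z) = 1 + 0.583z + 0.77z^2.
Stationarity requires all roots to lie outside the unit circle, i.e. |z| > 1 for every root.
Set 1 + (0.583) z + (0.77) z^2 = 0, i.e. a z^2 + b z + c = 0 with a = 0.77, b = 0.583, c = 1.
Discriminant D = b^2 - 4ac = (0.583)^2 - 4*(0.77)*1 = 0.339889 - (3.08) = -2.740111.
D < 0, so the roots are the complex-conjugate pair z = (-b +/- i sqrt(-D)) / (2a) = -0.3786 +/- 1.0749i.
For a conjugate pair |z|^2 = z * conj(z) = (product of roots) = c/a = 1/(0.77) = 1.298701, so |z| = sqrt(1.298701) = 1.1396 for both roots.
Moduli of all roots: 1.1396, 1.1396.
All moduli strictly greater than 1? Yes.
Verdict: Stationary.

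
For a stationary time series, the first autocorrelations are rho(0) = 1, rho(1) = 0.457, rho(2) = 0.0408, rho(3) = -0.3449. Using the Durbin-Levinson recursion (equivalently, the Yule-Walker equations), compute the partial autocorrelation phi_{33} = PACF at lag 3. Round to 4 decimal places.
\phi_{33} = -0.3580

The PACF at lag k is phi_{kk}, the last component of the solution
to the Yule-Walker system G_k phi = r_k where
  (G_k)_{ij} = rho(|i - j|), (r_k)_i = rho(i), i,j = 1..k.
Equivalently, Durbin-Levinson gives phi_{kk} iteratively:
  phi_{11} = rho(1)
  phi_{kk} = [rho(k) - sum_{j=1..k-1} phi_{k-1,j} rho(k-j)]
            / [1 - sum_{j=1..k-1} phi_{k-1,j} rho(j)],
  phi_{k,j} = phi_{k-1,j} - phi_{kk} phi_{k-1,k-j},  j = 1..k-1.
Step k = 1:
  phi_11 = rho(1) = 0.457.
Step k = 2:
  phi_22 = [rho(2) - phi_11 rho(1)] / [1 - phi_11 rho(1)] = [0.0408 - (0.457)(0.457)] / [1 - (0.457)(0.457)]
         = -0.168049 / 0.791151 = -0.212411.
  Update: phi_21 = phi_11 - phi_22 phi_11 = 0.457 - (-0.212411)(0.457) = 0.554072.
Step k = 3:
  phi_33 = [rho(3) - phi_21 rho(2) - phi_22 rho(1)] / [1 - phi_21 rho(1) - phi_22 rho(2)]
    numerator   = -0.3449 - (0.554072)(0.0408) - (-0.212411)(0.457) = -0.2704344
    denominator = 1 - (0.554072)(0.457) - (-0.212411)(0.0408) = 0.75545558
  phi_33 = -0.2704344 / 0.75545558 = -0.358.
Therefore phi_{33} = -0.3580.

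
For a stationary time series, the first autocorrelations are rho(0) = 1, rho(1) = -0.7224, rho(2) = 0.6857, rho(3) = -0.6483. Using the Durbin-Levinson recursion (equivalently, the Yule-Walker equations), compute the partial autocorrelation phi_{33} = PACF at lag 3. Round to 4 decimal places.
\phi_{33} = -0.1781

The PACF at lag k is phi_{kk}, the last component of the solution
to the Yule-Walker system G_k phi = r_k where
  (G_k)_{ij} = rho(|i - j|), (r_k)_i = rho(i), i,j = 1..k.
Equivalently, Durbin-Levinson gives phi_{kk} iteratively:
  phi_{11} = rho(1)
  phi_{kk} = [rho(k) - sum_{j=1..k-1} phi_{k-1,j} rho(k-j)]
            / [1 - sum_{j=1..k-1} phi_{k-1,j} rho(j)],
  phi_{k,j} = phi_{k-1,j} - phi_{kk} phi_{k-1,k-j},  j = 1..k-1.
Step k = 1:
  phi_11 = rho(1) = -0.7224.
Step k = 2:
  phi_22 = [rho(2) - phi_11 rho(1)] / [1 - phi_11 rho(1)] = [0.6857 - (-0.7224)(-0.7224)] / [1 - (-0.7224)(-0.7224)]
         = 0.16383824 / 0.47813824 = 0.342659.
  Update: phi_21 = phi_11 - phi_22 phi_11 = -0.7224 - (0.342659)(-0.7224) = -0.474863.
Step k = 3:
  phi_33 = [rho(3) - phi_21 rho(2) - phi_22 rho(1)] / [1 - phi_21 rho(1) - phi_22 rho(2)]
    numerator   = -0.6483 - (-0.474863)(0.6857) - (0.342659)(-0.7224) = -0.07514955
    denominator = 1 - (-0.474863)(-0.7224) - (0.342659)(0.6857) = 0.42199764
  phi_33 = -0.07514955 / 0.42199764 = -0.1781.
Therefore phi_{33} = -0.1781.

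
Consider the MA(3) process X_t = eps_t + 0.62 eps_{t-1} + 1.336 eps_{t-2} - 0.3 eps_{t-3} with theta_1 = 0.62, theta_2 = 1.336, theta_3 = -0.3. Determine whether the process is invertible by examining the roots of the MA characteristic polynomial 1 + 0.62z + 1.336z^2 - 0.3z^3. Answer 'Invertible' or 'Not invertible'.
\text{Not invertible}

The MA(q) characteristic polynomial is P(z) = 1 + 0.62z + 1.336z^2 - 0.3z^3.
Invertibility requires all roots to lie outside the unit circle, i.e. |z| > 1 for every root.
Degree 3: look for a simple real root z0 first, then factor out (1 - z/z0) and solve the remaining quadratic.
Testing z0 = 5: P(5) = 1 + (0.62)(5) + (1.336)(5)^2 + (-0.3)(5)^3
  = 1 + (3.1) + (33.4) + (-37.5) = 0.  So z_0 = 5 is a root, |z_0| = 5.
Divide out the factor (1 - 0.2 z) = (1 - z/z0) (since 1/z0 = 0.2):
  P(z) = (1 - 0.2 z)(1 + (0.82) z + (1.5) z^2)
  [check: z-coef 0.82 - (0.2) = 0.62; z^2-coef 1.5 - (0.2)(0.82) = 1.336; z^3-coef -(0.2)(1.5) = -0.3.]
Remaining roots from the quadratic factor 1 + (0.82) z + (1.5) z^2:
  Set 1 + (0.82) z + (1.5) z^2 = 0, i.e. a z^2 + b z + c = 0 with a = 1.5, b = 0.82, c = 1.
  Discriminant D = b^2 - 4ac = (0.82)^2 - 4*(1.5)*1 = 0.6724 - (6) = -5.3276.
  D < 0, so the roots are the complex-conjugate pair z = (-b +/- i sqrt(-D)) / (2a) = -0.2733 +/- 0.7694i.
  For a conjugate pair |z|^2 = z * conj(z) = (product of roots) = c/a = 1/(1.5) = 0.666667, so |z| = sqrt(0.666667) = 0.8165 for both roots.
Moduli of all roots: 5.0000, 0.8165, 0.8165.
All moduli strictly greater than 1? No.
Verdict: Not invertible.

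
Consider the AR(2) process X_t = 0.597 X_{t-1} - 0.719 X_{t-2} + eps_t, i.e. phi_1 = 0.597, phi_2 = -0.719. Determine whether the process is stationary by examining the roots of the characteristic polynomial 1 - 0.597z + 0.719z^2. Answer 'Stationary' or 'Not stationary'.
\text{Stationary}

The AR(p) characteristic polynomial is P(z) = 1 - 0.597z + 0.719z^2.
Stationarity requires all roots to lie outside the unit circle, i.e. |z| > 1 for every root.
Set 1 + (-0.597) z + (0.719) z^2 = 0, i.e. a z^2 + b z + c = 0 with a = 0.719, b = -0.597, c = 1.
Discriminant D = b^2 - 4ac = (-0.597)^2 - 4*(0.719)*1 = 0.356409 - (2.876) = -2.519591.
D < 0, so the roots are the complex-conjugate pair z = (-b +/- i sqrt(-D)) / (2a) = 0.4152 +/- 1.1038i.
For a conjugate pair |z|^2 = z * conj(z) = (product of roots) = c/a = 1/(0.719) = 1.390821, so |z| = sqrt(1.390821) = 1.1793 for both roots.
Moduli of all roots: 1.1793, 1.1793.
All moduli strictly greater than 1? Yes.
Verdict: Stationary.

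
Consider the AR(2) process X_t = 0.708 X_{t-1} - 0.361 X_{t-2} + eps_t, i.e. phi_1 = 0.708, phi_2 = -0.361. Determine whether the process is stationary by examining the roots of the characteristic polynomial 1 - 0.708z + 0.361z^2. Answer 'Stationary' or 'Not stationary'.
\text{Stationary}

The AR(p) characteristic polynomial is P(z) = 1 - 0.708z + 0.361z^2.
Stationarity requires all roots to lie outside the unit circle, i.e. |z| > 1 for every root.
Set 1 + (-0.708) z + (0.361) z^2 = 0, i.e. a z^2 + b z + c = 0 with a = 0.361, b = -0.708, c = 1.
Discriminant D = b^2 - 4ac = (-0.708)^2 - 4*(0.361)*1 = 0.501264 - (1.444) = -0.942736.
D < 0, so the roots are the complex-conjugate pair z = (-b +/- i sqrt(-D)) / (2a) = 0.9806 +/- 1.3448i.
For a conjugate pair |z|^2 = z * conj(z) = (product of roots) = c/a = 1/(0.361) = 2.770083, so |z| = sqrt(2.770083) = 1.6644 for both roots.
Moduli of all roots: 1.6644, 1.6644.
All moduli strictly greater than 1? Yes.
Verdict: Stationary.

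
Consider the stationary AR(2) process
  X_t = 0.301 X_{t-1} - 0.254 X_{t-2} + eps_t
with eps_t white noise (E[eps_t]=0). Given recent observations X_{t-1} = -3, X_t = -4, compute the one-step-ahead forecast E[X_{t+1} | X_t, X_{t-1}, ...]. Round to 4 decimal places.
E[X_{t+1} \mid \mathcal F_t] = -0.4420

For an AR(p) model X_t = c + sum_i phi_i X_{t-i} + eps_t, the
one-step-ahead conditional mean is
  E[X_{t+1} | X_t, ...] = c + sum_i phi_i X_{t+1-i}.
Substitute known values:
  E[X_{t+1} | ...] = (0.301) * (-4) + (-0.254) * (-3)
                   = -0.4420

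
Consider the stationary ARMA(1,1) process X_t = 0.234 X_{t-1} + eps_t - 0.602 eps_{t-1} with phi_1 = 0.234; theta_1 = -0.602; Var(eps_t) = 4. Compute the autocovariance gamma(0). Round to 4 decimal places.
\gamma(0) = 4.5731

Multiply the model equation by X_{t-k} and take expectations. With theta_0 = psi_0 = 1 and psi_j the MA(infinity) weights, this gives
  gamma(k) - sum_i phi_i gamma(k-i) = c_k,
  c_k = sigma^2 * sum_{j=k..q} theta_j psi_{j-k}   (c_k = 0 for k > q),
using gamma(-m) = gamma(m).
psi-weights needed (psi_j = theta_j + sum_i phi_i psi_{j-i}):
  psi_1 = theta_1 + phi_1 = -0.602 + (0.234) = -0.368
Right-hand sides:
  c_0 = sigma^2 (1 + theta_1 psi_1) = 4 * (1 + (-0.602)(-0.368)) = 4 * 1.221536 = 4.886144
  c_1 = sigma^2 theta_1 = 4 * (-0.602) = -2.408
  c_2 = 0
Equations for k = 0 and k = 1 (AR order 1):
  gamma(0) = phi_1 gamma(1) + c_0
  gamma(1) = phi_1 gamma(0) + c_1
Substituting the second into the first: gamma(0) (1 - phi_1^2) = c_0 + phi_1 c_1, so
  gamma(0) = (c_0 + phi_1 c_1) / (1 - phi_1^2) = (4.886144 + (0.234)(-2.408)) / (1 - (0.234)^2) = 4.322672 / 0.945244 = 4.573075.
Therefore gamma(0) = 4.5731 (to 4 decimal places).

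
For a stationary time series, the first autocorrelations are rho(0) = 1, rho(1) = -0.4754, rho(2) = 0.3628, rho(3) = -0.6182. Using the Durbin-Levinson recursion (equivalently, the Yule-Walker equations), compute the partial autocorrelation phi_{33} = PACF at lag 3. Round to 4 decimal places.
\phi_{33} = -0.5230

The PACF at lag k is phi_{kk}, the last component of the solution
to the Yule-Walker system G_k phi = r_k where
  (G_k)_{ij} = rho(|i - j|), (r_k)_i = rho(i), i,j = 1..k.
Equivalently, Durbin-Levinson gives phi_{kk} iteratively:
  phi_{11} = rho(1)
  phi_{kk} = [rho(k) - sum_{j=1..k-1} phi_{k-1,j} rho(k-j)]
            / [1 - sum_{j=1..k-1} phi_{k-1,j} rho(j)],
  phi_{k,j} = phi_{k-1,j} - phi_{kk} phi_{k-1,k-j},  j = 1..k-1.
Step k = 1:
  phi_11 = rho(1) = -0.4754.
Step k = 2:
  phi_22 = [rho(2) - phi_11 rho(1)] / [1 - phi_11 rho(1)] = [0.3628 - (-0.4754)(-0.4754)] / [1 - (-0.4754)(-0.4754)]
         = 0.13679484 / 0.77399484 = 0.176739.
  Update: phi_21 = phi_11 - phi_22 phi_11 = -0.4754 - (0.176739)(-0.4754) = -0.391378.
Step k = 3:
  phi_33 = [rho(3) - phi_21 rho(2) - phi_22 rho(1)] / [1 - phi_21 rho(1) - phi_22 rho(2)]
    numerator   = -0.6182 - (-0.391378)(0.3628) - (0.176739)(-0.4754) = -0.39218633
    denominator = 1 - (-0.391378)(-0.4754) - (0.176739)(0.3628) = 0.7498179
  phi_33 = -0.39218633 / 0.7498179 = -0.523.
Therefore phi_{33} = -0.5230.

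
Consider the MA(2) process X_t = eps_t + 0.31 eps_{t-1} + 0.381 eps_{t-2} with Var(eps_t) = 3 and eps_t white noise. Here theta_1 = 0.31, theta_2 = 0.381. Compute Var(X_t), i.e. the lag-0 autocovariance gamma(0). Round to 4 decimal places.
\gamma(0) = 3.7238

For an MA(q) process X_t = eps_t + sum_i theta_i eps_{t-i} with
Var(eps_t) = sigma^2, the variance is
  gamma(0) = sigma^2 * (1 + sum_i theta_i^2).
  sum_i theta_i^2 = (0.31)^2 + (0.381)^2 = 0.0961 + 0.145161 = 0.241261.
  gamma(0) = 3 * (1 + 0.241261) = 3 * 1.241261 = 3.723783, which rounds to 3.7238.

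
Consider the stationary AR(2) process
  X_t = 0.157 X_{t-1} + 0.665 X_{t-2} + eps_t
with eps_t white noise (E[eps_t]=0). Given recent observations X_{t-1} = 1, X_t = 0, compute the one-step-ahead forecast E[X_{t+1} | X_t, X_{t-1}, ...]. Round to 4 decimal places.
E[X_{t+1} \mid \mathcal F_t] = 0.6650

For an AR(p) model X_t = c + sum_i phi_i X_{t-i} + eps_t, the
one-step-ahead conditional mean is
  E[X_{t+1} | X_t, ...] = c + sum_i phi_i X_{t+1-i}.
Substitute known values:
  E[X_{t+1} | ...] = (0.157) * (0) + (0.665) * (1)
                   = 0.6650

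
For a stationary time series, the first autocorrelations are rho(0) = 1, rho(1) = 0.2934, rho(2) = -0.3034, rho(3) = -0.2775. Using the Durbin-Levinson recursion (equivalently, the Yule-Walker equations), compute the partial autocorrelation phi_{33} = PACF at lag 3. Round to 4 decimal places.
\phi_{33} = -0.0341

The PACF at lag k is phi_{kk}, the last component of the solution
to the Yule-Walker system G_k phi = r_k where
  (G_k)_{ij} = rho(|i - j|), (r_k)_i = rho(i), i,j = 1..k.
Equivalently, Durbin-Levinson gives phi_{kk} iteratively:
  phi_{11} = rho(1)
  phi_{kk} = [rho(k) - sum_{j=1..k-1} phi_{k-1,j} rho(k-j)]
            / [1 - sum_{j=1..k-1} phi_{k-1,j} rho(j)],
  phi_{k,j} = phi_{k-1,j} - phi_{kk} phi_{k-1,k-j},  j = 1..k-1.
Step k = 1:
  phi_11 = rho(1) = 0.2934.
Step k = 2:
  phi_22 = [rho(2) - phi_11 rho(1)] / [1 - phi_11 rho(1)] = [-0.3034 - (0.2934)(0.2934)] / [1 - (0.2934)(0.2934)]
         = -0.38948356 / 0.91391644 = -0.42617.
  Update: phi_21 = phi_11 - phi_22 phi_11 = 0.2934 - (-0.42617)(0.2934) = 0.418438.
Step k = 3:
  phi_33 = [rho(3) - phi_21 rho(2) - phi_22 rho(1)] / [1 - phi_21 rho(1) - phi_22 rho(2)]
    numerator   = -0.2775 - (0.418438)(-0.3034) - (-0.42617)(0.2934) = -0.02550764
    denominator = 1 - (0.418438)(0.2934) - (-0.42617)(-0.3034) = 0.74793032
  phi_33 = -0.02550764 / 0.74793032 = -0.0341.
Therefore phi_{33} = -0.0341.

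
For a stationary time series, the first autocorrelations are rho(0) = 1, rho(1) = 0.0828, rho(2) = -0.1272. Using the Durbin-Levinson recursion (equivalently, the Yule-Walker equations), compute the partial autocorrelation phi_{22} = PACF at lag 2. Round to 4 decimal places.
\phi_{22} = -0.1350

The PACF at lag k is phi_{kk}, the last component of the solution
to the Yule-Walker system G_k phi = r_k where
  (G_k)_{ij} = rho(|i - j|), (r_k)_i = rho(i), i,j = 1..k.
Equivalently, Durbin-Levinson gives phi_{kk} iteratively:
  phi_{11} = rho(1)
  phi_{kk} = [rho(k) - sum_{j=1..k-1} phi_{k-1,j} rho(k-j)]
            / [1 - sum_{j=1..k-1} phi_{k-1,j} rho(j)],
  phi_{k,j} = phi_{k-1,j} - phi_{kk} phi_{k-1,k-j},  j = 1..k-1.
Step k = 1:
  phi_11 = rho(1) = 0.0828.
Step k = 2:
  phi_22 = [rho(2) - phi_11 rho(1)] / [1 - phi_11 rho(1)] = [-0.1272 - (0.0828)(0.0828)] / [1 - (0.0828)(0.0828)]
         = -0.13405584 / 0.99314416 = -0.135.
Therefore phi_{22} = -0.1350.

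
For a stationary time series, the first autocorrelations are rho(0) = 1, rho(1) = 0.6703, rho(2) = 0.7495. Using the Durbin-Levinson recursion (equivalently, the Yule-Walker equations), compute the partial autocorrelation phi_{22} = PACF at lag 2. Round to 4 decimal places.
\phi_{22} = 0.5451

The PACF at lag k is phi_{kk}, the last component of the solution
to the Yule-Walker system G_k phi = r_k where
  (G_k)_{ij} = rho(|i - j|), (r_k)_i = rho(i), i,j = 1..k.
Equivalently, Durbin-Levinson gives phi_{kk} iteratively:
  phi_{11} = rho(1)
  phi_{kk} = [rho(k) - sum_{j=1..k-1} phi_{k-1,j} rho(k-j)]
            / [1 - sum_{j=1..k-1} phi_{k-1,j} rho(j)],
  phi_{k,j} = phi_{k-1,j} - phi_{kk} phi_{k-1,k-j},  j = 1..k-1.
Step k = 1:
  phi_11 = rho(1) = 0.6703.
Step k = 2:
  phi_22 = [rho(2) - phi_11 rho(1)] / [1 - phi_11 rho(1)] = [0.7495 - (0.6703)(0.6703)] / [1 - (0.6703)(0.6703)]
         = 0.30019791 / 0.55069791 = 0.5451.
Therefore phi_{22} = 0.5451.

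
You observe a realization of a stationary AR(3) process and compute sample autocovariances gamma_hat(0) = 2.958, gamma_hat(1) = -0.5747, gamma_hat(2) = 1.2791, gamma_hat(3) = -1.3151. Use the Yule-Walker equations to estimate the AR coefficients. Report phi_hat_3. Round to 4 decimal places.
\hat\phi_{3} = -0.3940

The Yule-Walker equations for an AR(p) process read, in matrix form,
  Gamma_p phi = r_p,   with   (Gamma_p)_{ij} = gamma(|i - j|),
                       (r_p)_i = gamma(i),   i,j = 1..p.
Substitute the sample gammas (Toeplitz matrix and right-hand side of size 3):
  Gamma_p = [[2.958, -0.5747, 1.2791], [-0.5747, 2.958, -0.5747], [1.2791, -0.5747, 2.958]]
  r_p     = [-0.5747, 1.2791, -1.3151]
Written out (R1..R3):
  (R1) 2.958 phi_1 - 0.5747 phi_2 + 1.2791 phi_3 = -0.5747
  (R2) -0.5747 phi_1 + 2.958 phi_2 - 0.5747 phi_3 = 1.2791
  (R3) 1.2791 phi_1 - 0.5747 phi_2 + 2.958 phi_3 = -1.3151
Gaussian elimination:
  R2 <- R2 - (-0.5747/2.958) R1 = R2 - (-0.194287) R1:  2.846343 phi_2 - 0.326188 phi_3 = 1.167443
  R3 <- R3 - (1.2791/2.958) R1 = R3 - (0.432421) R1:  -0.326188 phi_2 + 2.404891 phi_3 = -1.066588
  R3 <- R3 - (-0.326188/2.846343) R2 = R3 - (-0.114599) R2:  2.36751 phi_3 = -0.9328
Back-substitution:
  phi_hat_3 = -0.9328 / 2.36751 = -0.394
  phi_hat_2 = (1.167443 - (-0.326188)(-0.394)) / 2.846343 = 0.365003
  phi_hat_1 = (-0.5747 - (-0.5747)(0.365003) - (1.2791)(-0.394)) / 2.958 = 0.047003
So phi_hat = [0.0470, 0.3650, -0.3940].
Therefore phi_hat_3 = -0.3940.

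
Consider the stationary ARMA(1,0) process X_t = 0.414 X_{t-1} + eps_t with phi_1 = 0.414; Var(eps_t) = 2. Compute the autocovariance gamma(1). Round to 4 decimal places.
\gamma(1) = 0.9993

Multiply the model equation by X_{t-k} and take expectations. With theta_0 = psi_0 = 1 and psi_j the MA(infinity) weights, this gives
  gamma(k) - sum_i phi_i gamma(k-i) = c_k,
  c_k = sigma^2 * sum_{j=k..q} theta_j psi_{j-k}   (c_k = 0 for k > q),
using gamma(-m) = gamma(m).
Pure AR (q = 0): c_0 = sigma^2 = 2, c_k = 0 for k >= 1.
Equations for k = 0 and k = 1 (AR order 1):
  gamma(0) = phi_1 gamma(1) + c_0
  gamma(1) = phi_1 gamma(0) + c_1
Substituting the second into the first: gamma(0) (1 - phi_1^2) = c_0 + phi_1 c_1, so
  gamma(0) = c_0 / (1 - phi_1^2) = 2 / (1 - (0.414)^2) = 2 / 0.828604 = 2.413698.
  gamma(1) = phi_1 gamma(0) = (0.414)(2.413698) = 0.999271.
Therefore gamma(1) = 0.9993 (to 4 decimal places).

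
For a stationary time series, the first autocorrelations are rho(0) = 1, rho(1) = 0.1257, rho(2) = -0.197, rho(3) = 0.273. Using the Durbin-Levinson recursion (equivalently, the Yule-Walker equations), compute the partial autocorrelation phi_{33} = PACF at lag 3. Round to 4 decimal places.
\phi_{33} = 0.3521

The PACF at lag k is phi_{kk}, the last component of the solution
to the Yule-Walker system G_k phi = r_k where
  (G_k)_{ij} = rho(|i - j|), (r_k)_i = rho(i), i,j = 1..k.
Equivalently, Durbin-Levinson gives phi_{kk} iteratively:
  phi_{11} = rho(1)
  phi_{kk} = [rho(k) - sum_{j=1..k-1} phi_{k-1,j} rho(k-j)]
            / [1 - sum_{j=1..k-1} phi_{k-1,j} rho(j)],
  phi_{k,j} = phi_{k-1,j} - phi_{kk} phi_{k-1,k-j},  j = 1..k-1.
Step k = 1:
  phi_11 = rho(1) = 0.1257.
Step k = 2:
  phi_22 = [rho(2) - phi_11 rho(1)] / [1 - phi_11 rho(1)] = [-0.197 - (0.1257)(0.1257)] / [1 - (0.1257)(0.1257)]
         = -0.21280049 / 0.98419951 = -0.216217.
  Update: phi_21 = phi_11 - phi_22 phi_11 = 0.1257 - (-0.216217)(0.1257) = 0.152878.
Step k = 3:
  phi_33 = [rho(3) - phi_21 rho(2) - phi_22 rho(1)] / [1 - phi_21 rho(1) - phi_22 rho(2)]
    numerator   = 0.273 - (0.152878)(-0.197) - (-0.216217)(0.1257) = 0.33029551
    denominator = 1 - (0.152878)(0.1257) - (-0.216217)(-0.197) = 0.93818846
  phi_33 = 0.33029551 / 0.93818846 = 0.3521.
Therefore phi_{33} = 0.3521.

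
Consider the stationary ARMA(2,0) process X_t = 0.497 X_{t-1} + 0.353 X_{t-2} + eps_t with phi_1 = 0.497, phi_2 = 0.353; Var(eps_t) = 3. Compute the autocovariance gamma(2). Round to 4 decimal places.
\gamma(2) = 6.1428

Multiply the model equation by X_{t-k} and take expectations. With theta_0 = psi_0 = 1 and psi_j the MA(infinity) weights, this gives
  gamma(k) - sum_i phi_i gamma(k-i) = c_k,
  c_k = sigma^2 * sum_{j=k..q} theta_j psi_{j-k}   (c_k = 0 for k > q),
using gamma(-m) = gamma(m).
Pure AR (q = 0): c_0 = sigma^2 = 3, c_k = 0 for k >= 1.
Equations for k = 0, 1, 2 (AR order 2, c_2 = 0):
  (E0) gamma(0) = phi_1 gamma(1) + phi_2 gamma(2) + c_0
  (E1) gamma(1) = phi_1 gamma(0) + phi_2 gamma(1) + c_1
  (E2) gamma(2) = phi_1 gamma(1) + phi_2 gamma(0)
From (E1): gamma(1) = A gamma(0) + B with
  A = phi_1 / (1 - phi_2) = 0.497 / 0.647 = 0.768161,   B = c_1 / (1 - phi_2) = 0 / 0.647 = 0.
Insert (E2) into (E0): gamma(0) (1 - phi_2^2) = phi_1 (1 + phi_2) gamma(1) + c_0.
  phi_1 (1 + phi_2) = (0.497)(1.353) = 0.672441,   1 - phi_2^2 = 0.875391.
Replace gamma(1) by A gamma(0) + B and collect gamma(0):
  gamma(0) [0.875391 - (0.672441)(0.768161)] = c_0 = 3
  gamma(0) * 0.358848 = 3
  gamma(0) = 3 / 0.358848 = 8.36008.
  gamma(1) = A gamma(0) = (0.768161)(8.36008) = 6.421886.
  gamma(2) = phi_1 gamma(1) + phi_2 gamma(0) = (0.497)(6.421886) + (0.353)(8.36008) = 6.142786.
Therefore gamma(2) = 6.1428 (to 4 decimal places).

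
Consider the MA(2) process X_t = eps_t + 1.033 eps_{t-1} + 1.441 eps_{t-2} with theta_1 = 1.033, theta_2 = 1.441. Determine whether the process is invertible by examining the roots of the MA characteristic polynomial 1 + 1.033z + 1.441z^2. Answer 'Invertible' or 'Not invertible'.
\text{Not invertible}

The MA(q) characteristic polynomial is P(z) = 1 + 1.033z + 1.441z^2.
Invertibility requires all roots to lie outside the unit circle, i.e. |z| > 1 for every root.
Set 1 + (1.033) z + (1.441) z^2 = 0, i.e. a z^2 + b z + c = 0 with a = 1.441, b = 1.033, c = 1.
Discriminant D = b^2 - 4ac = (1.033)^2 - 4*(1.441)*1 = 1.067089 - (5.764) = -4.696911.
D < 0, so the roots are the complex-conjugate pair z = (-b +/- i sqrt(-D)) / (2a) = -0.3584 +/- 0.752i.
For a conjugate pair |z|^2 = z * conj(z) = (product of roots) = c/a = 1/(1.441) = 0.693963, so |z| = sqrt(0.693963) = 0.833 for both roots.
Moduli of all roots: 0.8330, 0.8330.
All moduli strictly greater than 1? No.
Verdict: Not invertible.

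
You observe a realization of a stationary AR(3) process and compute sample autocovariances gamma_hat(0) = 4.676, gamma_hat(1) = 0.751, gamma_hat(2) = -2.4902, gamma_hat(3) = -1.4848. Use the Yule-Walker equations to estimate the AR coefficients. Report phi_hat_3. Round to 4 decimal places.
\hat\phi_{3} = -0.1390

The Yule-Walker equations for an AR(p) process read, in matrix form,
  Gamma_p phi = r_p,   with   (Gamma_p)_{ij} = gamma(|i - j|),
                       (r_p)_i = gamma(i),   i,j = 1..p.
Substitute the sample gammas (Toeplitz matrix and right-hand side of size 3):
  Gamma_p = [[4.676, 0.751, -2.4902], [0.751, 4.676, 0.751], [-2.4902, 0.751, 4.676]]
  r_p     = [0.751, -2.4902, -1.4848]
Written out (R1..R3):
  (R1) 4.676 phi_1 + 0.751 phi_2 - 2.4902 phi_3 = 0.751
  (R2) 0.751 phi_1 + 4.676 phi_2 + 0.751 phi_3 = -2.4902
  (R3) -2.4902 phi_1 + 0.751 phi_2 + 4.676 phi_3 = -1.4848
Gaussian elimination:
  R2 <- R2 - (0.751/4.676) R1 = R2 - (0.160607) R1:  4.555384 phi_2 + 1.150944 phi_3 = -2.610816
  R3 <- R3 - (-2.4902/4.676) R1 = R3 - (-0.532549) R1:  1.150944 phi_2 + 3.349846 phi_3 = -1.084856
  R3 <- R3 - (1.150944/4.555384) R2 = R3 - (0.252656) R2:  3.059053 phi_3 = -0.425218
Back-substitution:
  phi_hat_3 = -0.425218 / 3.059053 = -0.139003
  phi_hat_2 = (-2.610816 - (1.150944)(-0.139003)) / 4.555384 = -0.538008
  phi_hat_1 = (0.751 - (0.751)(-0.538008) - (-2.4902)(-0.139003)) / 4.676 = 0.172989
So phi_hat = [0.1730, -0.5380, -0.1390].
Therefore phi_hat_3 = -0.1390.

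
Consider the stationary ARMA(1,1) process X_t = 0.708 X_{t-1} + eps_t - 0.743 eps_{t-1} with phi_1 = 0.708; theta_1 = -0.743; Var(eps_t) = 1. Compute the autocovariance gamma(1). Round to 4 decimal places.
\gamma(1) = -0.0333

Multiply the model equation by X_{t-k} and take expectations. With theta_0 = psi_0 = 1 and psi_j the MA(infinity) weights, this gives
  gamma(k) - sum_i phi_i gamma(k-i) = c_k,
  c_k = sigma^2 * sum_{j=k..q} theta_j psi_{j-k}   (c_k = 0 for k > q),
using gamma(-m) = gamma(m).
psi-weights needed (psi_j = theta_j + sum_i phi_i psi_{j-i}):
  psi_1 = theta_1 + phi_1 = -0.743 + (0.708) = -0.035
Right-hand sides:
  c_0 = sigma^2 (1 + theta_1 psi_1) = 1 * (1 + (-0.743)(-0.035)) = 1 * 1.026005 = 1.026005
  c_1 = sigma^2 theta_1 = 1 * (-0.743) = -0.743
  c_2 = 0
Equations for k = 0 and k = 1 (AR order 1):
  gamma(0) = phi_1 gamma(1) + c_0
  gamma(1) = phi_1 gamma(0) + c_1
Substituting the second into the first: gamma(0) (1 - phi_1^2) = c_0 + phi_1 c_1, so
  gamma(0) = (c_0 + phi_1 c_1) / (1 - phi_1^2) = (1.026005 + (0.708)(-0.743)) / (1 - (0.708)^2) = 0.499961 / 0.498736 = 1.002456.
  gamma(1) = phi_1 gamma(0) + c_1 = (0.708)(1.002456) + (-0.743) = -0.033261.
Therefore gamma(1) = -0.0333 (to 4 decimal places).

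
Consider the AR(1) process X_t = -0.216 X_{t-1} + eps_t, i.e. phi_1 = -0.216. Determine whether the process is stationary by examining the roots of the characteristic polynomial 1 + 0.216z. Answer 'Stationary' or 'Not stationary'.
\text{Stationary}

The AR(p) characteristic polynomial is P(z) = 1 + 0.216z.
Stationarity requires all roots to lie outside the unit circle, i.e. |z| > 1 for every root.
This is linear in z: 1 + (0.216) z = 0  =>  z = -1/(0.216) = -4.62963,  |z| = 4.62963.
Moduli of all roots: 4.6296.
All moduli strictly greater than 1? Yes.
Verdict: Stationary.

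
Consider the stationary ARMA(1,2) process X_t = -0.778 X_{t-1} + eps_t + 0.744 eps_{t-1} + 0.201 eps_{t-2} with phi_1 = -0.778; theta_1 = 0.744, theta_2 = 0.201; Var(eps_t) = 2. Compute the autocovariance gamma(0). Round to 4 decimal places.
\gamma(0) = 2.2644

Multiply the model equation by X_{t-k} and take expectations. With theta_0 = psi_0 = 1 and psi_j the MA(infinity) weights, this gives
  gamma(k) - sum_i phi_i gamma(k-i) = c_k,
  c_k = sigma^2 * sum_{j=k..q} theta_j psi_{j-k}   (c_k = 0 for k > q),
using gamma(-m) = gamma(m).
psi-weights needed (psi_j = theta_j + sum_i phi_i psi_{j-i}):
  psi_1 = theta_1 + phi_1 = 0.744 + (-0.778) = -0.034
  psi_2 = theta_2 + phi_1 psi_1 = 0.201 + (-0.778)(-0.034) = 0.227452
Right-hand sides:
  c_0 = sigma^2 (1 + theta_1 psi_1 + theta_2 psi_2) = 2 * (1 + (0.744)(-0.034) + (0.201)(0.227452)) = 2 * 1.020422 = 2.040844
  c_1 = sigma^2 (theta_1 + theta_2 psi_1) = 2 * (0.744 + (0.201)(-0.034)) = 1.474332
  c_2 = sigma^2 theta_2 = 2 * (0.201) = 0.402
Equations for k = 0 and k = 1 (AR order 1):
  gamma(0) = phi_1 gamma(1) + c_0
  gamma(1) = phi_1 gamma(0) + c_1
Substituting the second into the first: gamma(0) (1 - phi_1^2) = c_0 + phi_1 c_1, so
  gamma(0) = (c_0 + phi_1 c_1) / (1 - phi_1^2) = (2.040844 + (-0.778)(1.474332)) / (1 - (-0.778)^2) = 0.893813 / 0.394716 = 2.264447.
Therefore gamma(0) = 2.2644 (to 4 decimal places).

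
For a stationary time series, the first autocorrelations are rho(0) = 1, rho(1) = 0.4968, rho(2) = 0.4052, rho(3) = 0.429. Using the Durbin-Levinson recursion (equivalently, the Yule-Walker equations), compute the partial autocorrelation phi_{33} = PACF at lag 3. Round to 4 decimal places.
\phi_{33} = 0.2300

The PACF at lag k is phi_{kk}, the last component of the solution
to the Yule-Walker system G_k phi = r_k where
  (G_k)_{ij} = rho(|i - j|), (r_k)_i = rho(i), i,j = 1..k.
Equivalently, Durbin-Levinson gives phi_{kk} iteratively:
  phi_{11} = rho(1)
  phi_{kk} = [rho(k) - sum_{j=1..k-1} phi_{k-1,j} rho(k-j)]
            / [1 - sum_{j=1..k-1} phi_{k-1,j} rho(j)],
  phi_{k,j} = phi_{k-1,j} - phi_{kk} phi_{k-1,k-j},  j = 1..k-1.
Step k = 1:
  phi_11 = rho(1) = 0.4968.
Step k = 2:
  phi_22 = [rho(2) - phi_11 rho(1)] / [1 - phi_11 rho(1)] = [0.4052 - (0.4968)(0.4968)] / [1 - (0.4968)(0.4968)]
         = 0.15838976 / 0.75318976 = 0.210292.
  Update: phi_21 = phi_11 - phi_22 phi_11 = 0.4968 - (0.210292)(0.4968) = 0.392327.
Step k = 3:
  phi_33 = [rho(3) - phi_21 rho(2) - phi_22 rho(1)] / [1 - phi_21 rho(1) - phi_22 rho(2)]
    numerator   = 0.429 - (0.392327)(0.4052) - (0.210292)(0.4968) = 0.16555607
    denominator = 1 - (0.392327)(0.4968) - (0.210292)(0.4052) = 0.71988167
  phi_33 = 0.16555607 / 0.71988167 = 0.23.
Therefore phi_{33} = 0.2300.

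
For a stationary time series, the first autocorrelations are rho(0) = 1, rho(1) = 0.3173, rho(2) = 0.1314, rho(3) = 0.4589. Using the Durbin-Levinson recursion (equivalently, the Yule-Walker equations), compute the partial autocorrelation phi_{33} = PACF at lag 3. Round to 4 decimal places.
\phi_{33} = 0.4540

The PACF at lag k is phi_{kk}, the last component of the solution
to the Yule-Walker system G_k phi = r_k where
  (G_k)_{ij} = rho(|i - j|), (r_k)_i = rho(i), i,j = 1..k.
Equivalently, Durbin-Levinson gives phi_{kk} iteratively:
  phi_{11} = rho(1)
  phi_{kk} = [rho(k) - sum_{j=1..k-1} phi_{k-1,j} rho(k-j)]
            / [1 - sum_{j=1..k-1} phi_{k-1,j} rho(j)],
  phi_{k,j} = phi_{k-1,j} - phi_{kk} phi_{k-1,k-j},  j = 1..k-1.
Step k = 1:
  phi_11 = rho(1) = 0.3173.
Step k = 2:
  phi_22 = [rho(2) - phi_11 rho(1)] / [1 - phi_11 rho(1)] = [0.1314 - (0.3173)(0.3173)] / [1 - (0.3173)(0.3173)]
         = 0.03072071 / 0.89932071 = 0.03416.
  Update: phi_21 = phi_11 - phi_22 phi_11 = 0.3173 - (0.03416)(0.3173) = 0.306461.
Step k = 3:
  phi_33 = [rho(3) - phi_21 rho(2) - phi_22 rho(1)] / [1 - phi_21 rho(1) - phi_22 rho(2)]
    numerator   = 0.4589 - (0.306461)(0.1314) - (0.03416)(0.3173) = 0.40779208
    denominator = 1 - (0.306461)(0.3173) - (0.03416)(0.1314) = 0.89827129
  phi_33 = 0.40779208 / 0.89827129 = 0.454.
Therefore phi_{33} = 0.4540.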